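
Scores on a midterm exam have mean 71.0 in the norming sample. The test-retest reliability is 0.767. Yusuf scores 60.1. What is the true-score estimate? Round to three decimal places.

62.640

T̂ = 0.767(60.1) + 0.233(71.0) = 46.0967 + 16.5430 = 62.6397 → 62.640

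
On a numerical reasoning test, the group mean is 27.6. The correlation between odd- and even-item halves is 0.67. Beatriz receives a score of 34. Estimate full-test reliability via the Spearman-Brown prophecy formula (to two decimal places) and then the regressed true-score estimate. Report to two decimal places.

Spearman-Brown: ρ = 2r/(1 + r) = 2(0.67)/(1 + 0.67) = 1.340/1.67 = 0.8024 → 0.80
T̂ = 0.80(34) + 0.20(27.6) = 27.20 + 5.520 = 32.720 → 32.72

32.72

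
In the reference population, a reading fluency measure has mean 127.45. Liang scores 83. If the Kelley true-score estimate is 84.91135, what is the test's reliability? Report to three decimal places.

T̂ = ρX + (1 − ρ)μ  ⇒  T̂ − μ = ρ(X − μ)
ρ = (T̂ − μ)/(X − μ) = (84.91135 − 127.45) / (83 − 127.45) = -42.53865 / -44.45 = 0.95700

0.957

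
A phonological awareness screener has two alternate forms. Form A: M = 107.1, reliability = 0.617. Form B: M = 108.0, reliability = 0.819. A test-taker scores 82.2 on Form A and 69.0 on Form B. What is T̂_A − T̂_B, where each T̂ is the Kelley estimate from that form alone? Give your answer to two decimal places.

T̂_A = 0.617(82.2) + 0.383(107.1) = 91.7367
T̂_B = 0.819(69.0) + 0.181(108.0) = 76.0590
T̂_A − T̂_B = 15.6777

15.68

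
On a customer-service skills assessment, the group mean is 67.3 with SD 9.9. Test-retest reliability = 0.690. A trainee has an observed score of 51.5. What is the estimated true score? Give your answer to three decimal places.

56.398

T̂ = 0.690(51.5) + 0.310(67.3) = 35.5350 + 20.8630 = 56.3980 → 56.398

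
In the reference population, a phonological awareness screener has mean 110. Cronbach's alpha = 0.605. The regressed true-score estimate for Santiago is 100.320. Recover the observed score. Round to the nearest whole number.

T̂ = ρX + (1 − ρ)μ  ⇒  X = (T̂ − (1 − ρ)μ) / ρ
X = (100.320 − 0.395 × 110) / 0.605 = (100.320 − 43.450) / 0.605 = 56.870 / 0.605 = 94.00

94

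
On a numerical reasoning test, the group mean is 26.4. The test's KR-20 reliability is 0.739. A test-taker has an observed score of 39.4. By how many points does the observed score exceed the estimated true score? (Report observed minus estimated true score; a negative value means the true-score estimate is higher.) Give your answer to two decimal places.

Kelley's formula gives T̂ = 0.739·39.4 + 0.261·26.4 = 29.1166 + 6.8904 = 36.0070.
X − T̂ = 39.4 − 36.007 = 3.393 → 3.39

3.39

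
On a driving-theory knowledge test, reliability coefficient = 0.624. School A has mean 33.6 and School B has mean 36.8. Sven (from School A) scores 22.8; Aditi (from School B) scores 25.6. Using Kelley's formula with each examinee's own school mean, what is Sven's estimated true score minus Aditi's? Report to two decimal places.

-2.95

T̂_Sven = 0.624(22.8) + 0.376(33.6) = 26.8608
T̂_Aditi = 0.624(25.6) + 0.376(36.8) = 29.8112
Difference = 26.8608 − 29.8112 = -2.9504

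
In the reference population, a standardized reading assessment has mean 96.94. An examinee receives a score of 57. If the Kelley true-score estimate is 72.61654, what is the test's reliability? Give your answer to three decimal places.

T̂ = ρX + (1 − ρ)μ  ⇒  T̂ − μ = ρ(X − μ)
ρ = (T̂ − μ)/(X − μ) = (72.61654 − 96.94) / (57 − 96.94) = -24.32346 / -39.94 = 0.60900

0.609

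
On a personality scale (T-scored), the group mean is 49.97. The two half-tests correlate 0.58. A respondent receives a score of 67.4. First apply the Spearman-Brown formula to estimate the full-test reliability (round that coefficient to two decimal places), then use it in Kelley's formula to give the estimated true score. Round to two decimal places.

Spearman-Brown: ρ = 2r/(1 + r) = 2(0.58)/(1 + 0.58) = 1.160/1.58 = 0.7342 → 0.73
T̂ = ρX + (1 − ρ)μ
  = 0.73 × 67.4 + 0.27 × 49.97
  = 49.202 + 13.4919
  = 62.694
  ≈ 62.69

62.69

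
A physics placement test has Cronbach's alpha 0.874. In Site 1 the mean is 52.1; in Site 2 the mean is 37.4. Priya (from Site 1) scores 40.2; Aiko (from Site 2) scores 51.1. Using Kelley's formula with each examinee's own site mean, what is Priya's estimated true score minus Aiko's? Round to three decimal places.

T̂_Priya = 0.874(40.2) + 0.126(52.1) = 41.69940
T̂_Aiko = 0.874(51.1) + 0.126(37.4) = 49.37380
Difference = 41.69940 − 49.37380 = -7.67440

-7.674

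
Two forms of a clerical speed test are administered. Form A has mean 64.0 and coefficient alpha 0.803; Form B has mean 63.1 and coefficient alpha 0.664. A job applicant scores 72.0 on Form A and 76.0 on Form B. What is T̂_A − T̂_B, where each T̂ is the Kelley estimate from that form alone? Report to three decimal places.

T̂_A = 0.803(72.0) + 0.197(64.0) = 70.42400
T̂_B = 0.664(76.0) + 0.336(63.1) = 71.66560
T̂_A − T̂_B = -1.24160

-1.242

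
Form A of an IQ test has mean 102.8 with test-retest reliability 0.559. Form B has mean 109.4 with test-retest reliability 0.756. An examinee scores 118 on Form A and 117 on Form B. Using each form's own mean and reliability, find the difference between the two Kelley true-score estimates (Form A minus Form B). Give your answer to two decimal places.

T̂_A = 0.559(118) + 0.441(102.8) = 111.2968
T̂_B = 0.756(117) + 0.244(109.4) = 115.1456
T̂_A − T̂_B = -3.8488

-3.85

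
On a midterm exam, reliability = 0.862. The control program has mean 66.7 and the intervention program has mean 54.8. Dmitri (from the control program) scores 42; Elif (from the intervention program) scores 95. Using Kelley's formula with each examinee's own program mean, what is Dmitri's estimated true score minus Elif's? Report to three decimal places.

-44.044

T̂_Dmitri = 0.862(42) + 0.138(66.7) = 45.40860
T̂_Elif = 0.862(95) + 0.138(54.8) = 89.45240
Difference = 45.40860 − 89.45240 = -44.04380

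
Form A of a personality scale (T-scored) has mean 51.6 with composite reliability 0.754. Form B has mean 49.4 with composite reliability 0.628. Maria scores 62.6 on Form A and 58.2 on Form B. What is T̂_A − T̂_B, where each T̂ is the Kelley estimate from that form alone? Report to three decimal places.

T̂_A = 0.754(62.6) + 0.246(51.6) = 59.89400
T̂_B = 0.628(58.2) + 0.372(49.4) = 54.92640
T̂_A − T̂_B = 4.96760

4.968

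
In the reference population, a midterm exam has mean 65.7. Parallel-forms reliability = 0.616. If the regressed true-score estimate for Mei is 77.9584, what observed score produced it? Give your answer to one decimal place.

T̂ = ρX + (1 − ρ)μ  ⇒  X = (T̂ − (1 − ρ)μ) / ρ
X = (77.9584 − 0.384 × 65.7) / 0.616 = (77.9584 − 25.2288) / 0.616 = 52.7296 / 0.616 = 85.600

85.6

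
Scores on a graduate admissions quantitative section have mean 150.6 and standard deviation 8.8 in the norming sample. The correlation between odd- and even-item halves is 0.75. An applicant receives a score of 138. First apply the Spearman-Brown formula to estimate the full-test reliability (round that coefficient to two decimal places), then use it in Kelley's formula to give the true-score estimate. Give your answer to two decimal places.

Spearman-Brown: ρ = 2r/(1 + r) = 2(0.75)/(1 + 0.75) = 1.500/1.75 = 0.8571 → 0.86
Regress the observed score toward the mean by the unreliability: T̂ = 0.86·138 + 0.14·150.6 = 118.68 + 21.084 = 139.764.

139.76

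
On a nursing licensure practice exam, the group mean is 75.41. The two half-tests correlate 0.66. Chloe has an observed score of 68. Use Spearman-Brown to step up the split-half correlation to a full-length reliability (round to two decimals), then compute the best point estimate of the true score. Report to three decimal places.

Spearman-Brown: ρ = 2r/(1 + r) = 2(0.66)/(1 + 0.66) = 1.320/1.66 = 0.7952 → 0.80
T̂ = 0.80(68) + 0.20(75.41) = 54.40 + 15.0820 = 69.4820 → 69.482

69.482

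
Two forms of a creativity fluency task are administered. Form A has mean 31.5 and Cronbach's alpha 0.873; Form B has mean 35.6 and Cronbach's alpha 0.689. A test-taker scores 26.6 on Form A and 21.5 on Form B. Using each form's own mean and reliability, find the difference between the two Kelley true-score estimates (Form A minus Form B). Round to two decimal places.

1.34

T̂_A = 0.873(26.6) + 0.127(31.5) = 27.2223
T̂_B = 0.689(21.5) + 0.311(35.6) = 25.8851
T̂_A − T̂_B = 1.3372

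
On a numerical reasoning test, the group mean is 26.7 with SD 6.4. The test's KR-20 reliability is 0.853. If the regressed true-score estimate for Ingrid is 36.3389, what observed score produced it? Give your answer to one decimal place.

T̂ = ρX + (1 − ρ)μ  ⇒  X = (T̂ − (1 − ρ)μ) / ρ
X = (36.3389 − 0.147 × 26.7) / 0.853 = (36.3389 − 3.9249) / 0.853 = 32.4140 / 0.853 = 38.000

38.0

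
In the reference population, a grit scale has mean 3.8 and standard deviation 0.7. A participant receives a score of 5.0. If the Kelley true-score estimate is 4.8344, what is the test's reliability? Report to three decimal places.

T̂ = ρX + (1 − ρ)μ  ⇒  T̂ − μ = ρ(X − μ)
ρ = (T̂ − μ)/(X − μ) = (4.8344 − 3.8) / (5.0 − 3.8) = 1.0344 / 1.2 = 0.86200

0.862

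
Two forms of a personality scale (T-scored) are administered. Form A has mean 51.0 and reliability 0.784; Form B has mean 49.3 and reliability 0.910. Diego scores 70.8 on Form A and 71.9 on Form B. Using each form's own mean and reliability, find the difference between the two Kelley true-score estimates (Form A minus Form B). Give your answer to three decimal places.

T̂_A = 0.784(70.8) + 0.216(51.0) = 66.52320
T̂_B = 0.910(71.9) + 0.090(49.3) = 69.86600
T̂_A − T̂_B = -3.34280

-3.343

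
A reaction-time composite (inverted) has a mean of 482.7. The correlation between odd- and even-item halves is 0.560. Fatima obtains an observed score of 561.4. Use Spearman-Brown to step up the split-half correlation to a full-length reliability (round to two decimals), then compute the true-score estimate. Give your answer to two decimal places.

539.36

Spearman-Brown: ρ = 2r/(1 + r) = 2(0.560)/(1 + 0.560) = 1.1200/1.560 = 0.7179 → 0.72
Regress the observed score toward the mean by the unreliability: T̂ = 0.72·561.4 + 0.28·482.7 = 404.208 + 135.156 = 539.364.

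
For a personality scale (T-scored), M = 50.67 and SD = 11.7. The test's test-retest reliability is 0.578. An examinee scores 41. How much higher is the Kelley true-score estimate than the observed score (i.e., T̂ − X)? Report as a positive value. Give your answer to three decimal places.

4.081

T̂ = ρX + (1 − ρ)μ
  = 0.578 × 41 + 0.422 × 50.67
  = 23.698 + 21.38274
  = 45.08074
  ≈ 45.0807
T̂ − X = 45.0807 − 41 = 4.0807 → 4.081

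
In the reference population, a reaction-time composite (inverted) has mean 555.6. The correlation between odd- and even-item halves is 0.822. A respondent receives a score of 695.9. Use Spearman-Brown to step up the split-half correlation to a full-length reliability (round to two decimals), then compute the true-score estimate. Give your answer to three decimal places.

Spearman-Brown: ρ = 2r/(1 + r) = 2(0.822)/(1 + 0.822) = 1.6440/1.822 = 0.9023 → 0.90
T̂ = 0.90(695.9) + 0.10(555.6) = 626.310 + 55.560 = 681.8700 → 681.870

681.870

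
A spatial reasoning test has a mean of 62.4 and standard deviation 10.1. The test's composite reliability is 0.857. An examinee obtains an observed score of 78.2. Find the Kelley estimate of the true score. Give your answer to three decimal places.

75.941

T̂ = ρX + (1 − ρ)μ
  = 0.857 × 78.2 + 0.143 × 62.4
  = 67.0174 + 8.9232
  = 75.9406
  ≈ 75.941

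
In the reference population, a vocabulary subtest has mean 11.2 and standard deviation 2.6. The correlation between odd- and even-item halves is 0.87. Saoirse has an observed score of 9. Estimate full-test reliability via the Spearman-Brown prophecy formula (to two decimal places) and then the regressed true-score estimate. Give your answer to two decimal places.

9.15

Spearman-Brown: ρ = 2r/(1 + r) = 2(0.87)/(1 + 0.87) = 1.740/1.87 = 0.9305 → 0.93
Kelley's formula gives T̂ = 0.93·9 + 0.07·11.2 = 8.37 + 0.784 = 9.154.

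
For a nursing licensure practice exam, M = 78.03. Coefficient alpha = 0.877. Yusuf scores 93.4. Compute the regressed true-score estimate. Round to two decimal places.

91.51

Kelley's formula gives T̂ = 0.877·93.4 + 0.123·78.03 = 81.9118 + 9.59769 = 91.509.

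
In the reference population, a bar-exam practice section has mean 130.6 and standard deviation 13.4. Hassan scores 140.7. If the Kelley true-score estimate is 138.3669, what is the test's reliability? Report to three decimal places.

T̂ = ρX + (1 − ρ)μ  ⇒  T̂ − μ = ρ(X − μ)
ρ = (T̂ − μ)/(X − μ) = (138.3669 − 130.6) / (140.7 − 130.6) = 7.7669 / 10.1 = 0.76900

0.769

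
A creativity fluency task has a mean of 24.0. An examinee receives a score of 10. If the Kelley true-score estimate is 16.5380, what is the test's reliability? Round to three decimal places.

T̂ = ρX + (1 − ρ)μ  ⇒  T̂ − μ = ρ(X − μ)
ρ = (T̂ − μ)/(X − μ) = (16.5380 − 24.0) / (10 − 24.0) = -7.4620 / -14.0 = 0.53300

0.533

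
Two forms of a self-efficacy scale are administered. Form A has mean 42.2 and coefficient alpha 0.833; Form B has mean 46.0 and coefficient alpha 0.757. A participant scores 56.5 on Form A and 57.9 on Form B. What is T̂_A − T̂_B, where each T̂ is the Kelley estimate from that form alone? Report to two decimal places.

T̂_A = 0.833(56.5) + 0.167(42.2) = 54.1119
T̂_B = 0.757(57.9) + 0.243(46.0) = 55.0083
T̂_A − T̂_B = -0.8964

-0.90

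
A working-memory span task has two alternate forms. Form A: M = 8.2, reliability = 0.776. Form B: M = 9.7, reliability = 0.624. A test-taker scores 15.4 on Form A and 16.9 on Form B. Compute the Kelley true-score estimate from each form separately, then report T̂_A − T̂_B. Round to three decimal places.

T̂_A = 0.776(15.4) + 0.224(8.2) = 13.78720
T̂_B = 0.624(16.9) + 0.376(9.7) = 14.19280
T̂_A − T̂_B = -0.40560

-0.406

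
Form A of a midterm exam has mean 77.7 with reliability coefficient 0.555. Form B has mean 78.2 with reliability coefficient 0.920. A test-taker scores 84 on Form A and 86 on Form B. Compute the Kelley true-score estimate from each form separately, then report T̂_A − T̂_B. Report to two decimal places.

T̂_A = 0.555(84) + 0.445(77.7) = 81.1965
T̂_B = 0.920(86) + 0.080(78.2) = 85.3760
T̂_A − T̂_B = -4.1795

-4.18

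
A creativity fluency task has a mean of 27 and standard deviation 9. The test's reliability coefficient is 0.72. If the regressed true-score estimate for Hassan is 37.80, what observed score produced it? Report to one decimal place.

T̂ = ρX + (1 − ρ)μ  ⇒  X = (T̂ − (1 − ρ)μ) / ρ
X = (37.80 − 0.28 × 27) / 0.72 = (37.80 − 7.56) / 0.72 = 30.24 / 0.72 = 42.000

42.0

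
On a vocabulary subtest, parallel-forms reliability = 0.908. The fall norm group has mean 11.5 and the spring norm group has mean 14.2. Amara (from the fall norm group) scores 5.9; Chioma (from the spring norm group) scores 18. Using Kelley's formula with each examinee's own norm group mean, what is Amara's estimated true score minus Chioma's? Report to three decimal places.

-11.235

T̂_Amara = 0.908(5.9) + 0.092(11.5) = 6.41520
T̂_Chioma = 0.908(18) + 0.092(14.2) = 17.65040
Difference = 6.41520 − 17.65040 = -11.23520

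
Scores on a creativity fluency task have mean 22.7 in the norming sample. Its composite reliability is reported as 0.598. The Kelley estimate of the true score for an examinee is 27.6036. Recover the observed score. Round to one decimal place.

30.9

T̂ = ρX + (1 − ρ)μ  ⇒  X = (T̂ − (1 − ρ)μ) / ρ
X = (27.6036 − 0.402 × 22.7) / 0.598 = (27.6036 − 9.1254) / 0.598 = 18.4782 / 0.598 = 30.900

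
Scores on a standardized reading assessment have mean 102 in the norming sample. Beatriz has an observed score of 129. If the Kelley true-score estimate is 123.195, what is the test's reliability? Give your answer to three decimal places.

0.785

T̂ = ρX + (1 − ρ)μ  ⇒  T̂ − μ = ρ(X − μ)
ρ = (T̂ − μ)/(X − μ) = (123.195 − 102) / (129 − 102) = 21.195 / 27.0 = 0.78500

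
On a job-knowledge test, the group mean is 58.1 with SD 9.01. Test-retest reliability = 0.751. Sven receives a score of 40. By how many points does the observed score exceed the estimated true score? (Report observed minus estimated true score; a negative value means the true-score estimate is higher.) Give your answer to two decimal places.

Regress the observed score toward the mean by the unreliability: T̂ = 0.751·40 + 0.249·58.1 = 30.040 + 14.4669 = 44.5069.
X − T̂ = 40 − 44.507 = -4.507 → -4.51

-4.51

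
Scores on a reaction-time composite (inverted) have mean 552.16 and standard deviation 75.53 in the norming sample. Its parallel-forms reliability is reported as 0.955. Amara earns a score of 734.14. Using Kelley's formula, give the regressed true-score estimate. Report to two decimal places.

T̂ = ρX + (1 − ρ)μ
  = 0.955 × 734.14 + 0.045 × 552.16
  = 701.10370 + 24.84720
  = 725.951
  ≈ 725.95

725.95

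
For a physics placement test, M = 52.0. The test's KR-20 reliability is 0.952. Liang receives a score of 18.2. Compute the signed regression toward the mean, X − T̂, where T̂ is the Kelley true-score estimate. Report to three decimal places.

-1.622

T̂ = 0.952(18.2) + 0.048(52.0) = 17.3264 + 2.4960 = 19.82240 → 19.8224
X − T̂ = 18.2 − 19.8224 = -1.6224 → -1.622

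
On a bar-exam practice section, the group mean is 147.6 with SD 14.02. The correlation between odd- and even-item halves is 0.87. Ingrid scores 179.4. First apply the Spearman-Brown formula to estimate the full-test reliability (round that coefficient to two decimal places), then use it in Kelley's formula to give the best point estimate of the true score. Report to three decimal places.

177.174

Spearman-Brown: ρ = 2r/(1 + r) = 2(0.87)/(1 + 0.87) = 1.740/1.87 = 0.9305 → 0.93
T̂ = 0.93(179.4) + 0.07(147.6) = 166.842 + 10.332 = 177.1740 → 177.174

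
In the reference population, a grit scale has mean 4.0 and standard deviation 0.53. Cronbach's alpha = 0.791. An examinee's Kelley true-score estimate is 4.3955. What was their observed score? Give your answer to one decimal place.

T̂ = ρX + (1 − ρ)μ  ⇒  X = (T̂ − (1 − ρ)μ) / ρ
X = (4.3955 − 0.209 × 4.0) / 0.791 = (4.3955 − 0.8360) / 0.791 = 3.5595 / 0.791 = 4.500

4.5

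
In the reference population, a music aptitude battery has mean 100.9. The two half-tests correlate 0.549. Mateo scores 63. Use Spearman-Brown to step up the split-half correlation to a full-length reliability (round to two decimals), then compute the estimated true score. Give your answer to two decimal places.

73.99

Spearman-Brown: ρ = 2r/(1 + r) = 2(0.549)/(1 + 0.549) = 1.0980/1.549 = 0.7088 → 0.71
T̂ = 0.71(63) + 0.29(100.9) = 44.73 + 29.261 = 73.991 → 73.99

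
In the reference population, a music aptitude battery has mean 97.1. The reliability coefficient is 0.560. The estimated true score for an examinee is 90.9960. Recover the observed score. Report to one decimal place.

T̂ = ρX + (1 − ρ)μ  ⇒  X = (T̂ − (1 − ρ)μ) / ρ
X = (90.9960 − 0.440 × 97.1) / 0.560 = (90.9960 − 42.7240) / 0.560 = 48.2720 / 0.560 = 86.200

86.2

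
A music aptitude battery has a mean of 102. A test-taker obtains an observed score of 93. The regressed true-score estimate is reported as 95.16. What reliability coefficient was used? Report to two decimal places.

0.76

T̂ = ρX + (1 − ρ)μ  ⇒  T̂ − μ = ρ(X − μ)
ρ = (T̂ − μ)/(X − μ) = (95.16 − 102) / (93 − 102) = -6.84 / -9.0 = 0.7600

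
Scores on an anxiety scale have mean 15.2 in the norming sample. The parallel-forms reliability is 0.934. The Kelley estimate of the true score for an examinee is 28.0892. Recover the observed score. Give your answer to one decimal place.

29.0

T̂ = ρX + (1 − ρ)μ  ⇒  X = (T̂ − (1 − ρ)μ) / ρ
X = (28.0892 − 0.066 × 15.2) / 0.934 = (28.0892 − 1.0032) / 0.934 = 27.0860 / 0.934 = 29.000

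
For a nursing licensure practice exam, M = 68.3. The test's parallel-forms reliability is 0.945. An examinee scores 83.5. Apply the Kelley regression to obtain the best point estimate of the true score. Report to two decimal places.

82.66

T̂ = ρX + (1 − ρ)μ
  = 0.945 × 83.5 + 0.055 × 68.3
  = 78.9075 + 3.7565
  = 82.664
  ≈ 82.66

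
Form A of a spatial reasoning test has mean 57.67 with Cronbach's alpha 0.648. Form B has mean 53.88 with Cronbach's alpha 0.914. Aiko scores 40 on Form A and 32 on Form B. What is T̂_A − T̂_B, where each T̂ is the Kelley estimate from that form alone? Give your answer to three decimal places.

T̂_A = 0.648(40) + 0.352(57.67) = 46.21984
T̂_B = 0.914(32) + 0.086(53.88) = 33.88168
T̂_A − T̂_B = 12.33816

12.338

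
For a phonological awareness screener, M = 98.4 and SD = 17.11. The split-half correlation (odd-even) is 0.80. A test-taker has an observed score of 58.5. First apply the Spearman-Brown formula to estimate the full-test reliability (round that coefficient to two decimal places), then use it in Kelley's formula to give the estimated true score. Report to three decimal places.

62.889

Spearman-Brown: ρ = 2r/(1 + r) = 2(0.80)/(1 + 0.80) = 1.600/1.80 = 0.8889 → 0.89
T̂ = ρX + (1 − ρ)μ
  = 0.89 × 58.5 + 0.11 × 98.4
  = 52.065 + 10.824
  = 62.8890
  ≈ 62.889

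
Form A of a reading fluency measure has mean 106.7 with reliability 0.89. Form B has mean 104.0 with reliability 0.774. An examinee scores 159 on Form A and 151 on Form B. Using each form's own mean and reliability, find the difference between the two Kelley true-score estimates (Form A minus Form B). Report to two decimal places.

12.87

T̂_A = 0.89(159) + 0.11(106.7) = 153.2470
T̂_B = 0.774(151) + 0.226(104.0) = 140.3780
T̂_A − T̂_B = 12.8690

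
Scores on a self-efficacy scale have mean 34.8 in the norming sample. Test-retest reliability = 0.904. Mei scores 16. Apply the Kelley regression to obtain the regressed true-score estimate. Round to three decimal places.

17.805

Regress the observed score toward the mean by the unreliability: T̂ = 0.904·16 + 0.096·34.8 = 14.464 + 3.3408 = 17.8048.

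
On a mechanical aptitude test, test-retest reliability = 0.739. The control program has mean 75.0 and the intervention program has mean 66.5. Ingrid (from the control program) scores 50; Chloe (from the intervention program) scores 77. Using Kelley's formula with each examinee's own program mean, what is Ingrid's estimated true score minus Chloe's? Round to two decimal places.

-17.73

T̂_Ingrid = 0.739(50) + 0.261(75.0) = 56.5250
T̂_Chloe = 0.739(77) + 0.261(66.5) = 74.2595
Difference = 56.5250 − 74.2595 = -17.7345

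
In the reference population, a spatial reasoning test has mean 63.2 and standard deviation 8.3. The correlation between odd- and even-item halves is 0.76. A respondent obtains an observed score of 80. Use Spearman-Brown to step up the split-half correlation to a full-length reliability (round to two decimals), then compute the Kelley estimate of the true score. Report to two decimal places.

Spearman-Brown: ρ = 2r/(1 + r) = 2(0.76)/(1 + 0.76) = 1.520/1.76 = 0.8636 → 0.86
T̂ = 0.86(80) + 0.14(63.2) = 68.80 + 8.848 = 77.648 → 77.65

77.65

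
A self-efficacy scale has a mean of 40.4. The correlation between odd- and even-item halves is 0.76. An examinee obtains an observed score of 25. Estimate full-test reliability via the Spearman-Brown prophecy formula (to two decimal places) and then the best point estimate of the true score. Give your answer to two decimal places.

27.16

Spearman-Brown: ρ = 2r/(1 + r) = 2(0.76)/(1 + 0.76) = 1.520/1.76 = 0.8636 → 0.86
T̂ = ρX + (1 − ρ)μ
  = 0.86 × 25 + 0.14 × 40.4
  = 21.50 + 5.656
  = 27.156
  ≈ 27.16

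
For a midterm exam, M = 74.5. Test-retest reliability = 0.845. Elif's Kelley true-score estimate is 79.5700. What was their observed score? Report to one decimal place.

80.5

T̂ = ρX + (1 − ρ)μ  ⇒  X = (T̂ − (1 − ρ)μ) / ρ
X = (79.5700 − 0.155 × 74.5) / 0.845 = (79.5700 − 11.5475) / 0.845 = 68.0225 / 0.845 = 80.500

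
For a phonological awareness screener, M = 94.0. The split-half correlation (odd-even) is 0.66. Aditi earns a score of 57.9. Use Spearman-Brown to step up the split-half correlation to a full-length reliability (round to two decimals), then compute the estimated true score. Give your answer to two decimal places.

Spearman-Brown: ρ = 2r/(1 + r) = 2(0.66)/(1 + 0.66) = 1.320/1.66 = 0.7952 → 0.80
T̂ = ρX + (1 − ρ)μ
  = 0.80 × 57.9 + 0.20 × 94.0
  = 46.320 + 18.800
  = 65.120
  ≈ 65.12

65.12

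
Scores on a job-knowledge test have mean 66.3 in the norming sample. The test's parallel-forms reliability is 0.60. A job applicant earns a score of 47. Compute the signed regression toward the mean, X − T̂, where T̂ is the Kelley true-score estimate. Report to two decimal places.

-7.72

T̂ = 0.60(47) + 0.40(66.3) = 28.20 + 26.520 = 54.7200 → 54.720
X − T̂ = 47 − 54.720 = -7.720 → -7.72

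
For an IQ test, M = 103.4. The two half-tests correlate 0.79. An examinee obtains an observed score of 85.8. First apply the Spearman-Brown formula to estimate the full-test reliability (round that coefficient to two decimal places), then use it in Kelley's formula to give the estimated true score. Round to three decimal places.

Spearman-Brown: ρ = 2r/(1 + r) = 2(0.79)/(1 + 0.79) = 1.580/1.79 = 0.8827 → 0.88
Weight the observed score by reliability and the mean by (1 − reliability): T̂ = 0.88·85.8 + 0.12·103.4 = 75.504 + 12.408 = 87.9120.

87.912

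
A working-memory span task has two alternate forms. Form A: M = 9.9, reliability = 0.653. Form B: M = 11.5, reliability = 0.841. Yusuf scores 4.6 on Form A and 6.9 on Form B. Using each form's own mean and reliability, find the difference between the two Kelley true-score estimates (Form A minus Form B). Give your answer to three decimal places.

-1.192

T̂_A = 0.653(4.6) + 0.347(9.9) = 6.43910
T̂_B = 0.841(6.9) + 0.159(11.5) = 7.63140
T̂_A − T̂_B = -1.19230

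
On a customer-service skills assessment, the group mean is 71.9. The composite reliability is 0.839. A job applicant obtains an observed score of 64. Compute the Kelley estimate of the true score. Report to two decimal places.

65.27

Regress the observed score toward the mean by the unreliability: T̂ = 0.839·64 + 0.161·71.9 = 53.696 + 11.5759 = 65.272.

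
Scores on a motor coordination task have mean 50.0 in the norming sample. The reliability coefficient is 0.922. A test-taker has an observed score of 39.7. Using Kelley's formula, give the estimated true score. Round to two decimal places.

T̂ = ρX + (1 − ρ)μ
  = 0.922 × 39.7 + 0.078 × 50.0
  = 36.6034 + 3.9000
  = 40.503
  ≈ 40.50

40.50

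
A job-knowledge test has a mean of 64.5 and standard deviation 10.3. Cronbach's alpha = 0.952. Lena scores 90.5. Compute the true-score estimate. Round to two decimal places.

89.25

Weight the observed score by reliability and the mean by (1 − reliability): T̂ = 0.952·90.5 + 0.048·64.5 = 86.1560 + 3.0960 = 89.252.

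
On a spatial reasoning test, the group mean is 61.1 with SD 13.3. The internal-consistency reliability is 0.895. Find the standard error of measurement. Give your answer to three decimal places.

SEM = SD · √(1 − ρ) = 13.3 × √0.105 = 13.3 × 0.3240 = 4.3097

4.310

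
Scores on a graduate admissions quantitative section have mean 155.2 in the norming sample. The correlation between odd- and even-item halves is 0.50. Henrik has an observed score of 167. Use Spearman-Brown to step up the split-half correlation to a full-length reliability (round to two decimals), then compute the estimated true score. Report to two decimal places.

Spearman-Brown: ρ = 2r/(1 + r) = 2(0.50)/(1 + 0.50) = 1.000/1.50 = 0.6667 → 0.67
T̂ = ρX + (1 − ρ)μ
  = 0.67 × 167 + 0.33 × 155.2
  = 111.89 + 51.216
  = 163.106
  ≈ 163.11

163.11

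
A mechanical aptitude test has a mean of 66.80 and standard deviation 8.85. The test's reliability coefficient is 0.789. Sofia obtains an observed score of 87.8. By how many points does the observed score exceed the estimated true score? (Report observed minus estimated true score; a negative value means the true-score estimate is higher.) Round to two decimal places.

Weight the observed score by reliability and the mean by (1 − reliability): T̂ = 0.789·87.8 + 0.211·66.80 = 69.2742 + 14.09480 = 83.3690.
X − T̂ = 87.8 − 83.369 = 4.431 → 4.43

4.43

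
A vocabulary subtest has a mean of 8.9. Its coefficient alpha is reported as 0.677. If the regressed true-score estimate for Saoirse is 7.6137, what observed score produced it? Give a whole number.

7

T̂ = ρX + (1 − ρ)μ  ⇒  X = (T̂ − (1 − ρ)μ) / ρ
X = (7.6137 − 0.323 × 8.9) / 0.677 = (7.6137 − 2.8747) / 0.677 = 4.7390 / 0.677 = 7.00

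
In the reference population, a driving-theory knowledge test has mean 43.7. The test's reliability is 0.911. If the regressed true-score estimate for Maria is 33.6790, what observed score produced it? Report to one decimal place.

32.7

T̂ = ρX + (1 − ρ)μ  ⇒  X = (T̂ − (1 − ρ)μ) / ρ
X = (33.6790 − 0.089 × 43.7) / 0.911 = (33.6790 − 3.8893) / 0.911 = 29.7897 / 0.911 = 32.700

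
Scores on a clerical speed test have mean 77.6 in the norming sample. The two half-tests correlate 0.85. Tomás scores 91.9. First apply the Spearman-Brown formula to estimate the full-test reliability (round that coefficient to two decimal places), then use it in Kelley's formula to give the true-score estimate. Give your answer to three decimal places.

Spearman-Brown: ρ = 2r/(1 + r) = 2(0.85)/(1 + 0.85) = 1.700/1.85 = 0.9189 → 0.92
Weight the observed score by reliability and the mean by (1 − reliability): T̂ = 0.92·91.9 + 0.08·77.6 = 84.548 + 6.208 = 90.7560.

90.756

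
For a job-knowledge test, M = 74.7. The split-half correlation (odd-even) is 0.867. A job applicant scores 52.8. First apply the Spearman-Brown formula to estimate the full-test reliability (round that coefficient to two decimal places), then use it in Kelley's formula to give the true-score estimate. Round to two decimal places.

Spearman-Brown: ρ = 2r/(1 + r) = 2(0.867)/(1 + 0.867) = 1.7340/1.867 = 0.9288 → 0.93
T̂ = ρX + (1 − ρ)μ
  = 0.93 × 52.8 + 0.07 × 74.7
  = 49.104 + 5.229
  = 54.333
  ≈ 54.33

54.33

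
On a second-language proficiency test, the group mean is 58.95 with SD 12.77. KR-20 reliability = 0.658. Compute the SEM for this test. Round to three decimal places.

SEM = SD · √(1 − ρ) = 12.77 × √0.342 = 12.77 × 0.5848 = 7.4680

7.468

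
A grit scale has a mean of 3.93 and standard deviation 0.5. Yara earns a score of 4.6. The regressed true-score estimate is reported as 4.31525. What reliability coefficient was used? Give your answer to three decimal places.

0.575

T̂ = ρX + (1 − ρ)μ  ⇒  T̂ − μ = ρ(X − μ)
ρ = (T̂ − μ)/(X − μ) = (4.31525 − 3.93) / (4.6 − 3.93) = 0.38525 / 0.67 = 0.57500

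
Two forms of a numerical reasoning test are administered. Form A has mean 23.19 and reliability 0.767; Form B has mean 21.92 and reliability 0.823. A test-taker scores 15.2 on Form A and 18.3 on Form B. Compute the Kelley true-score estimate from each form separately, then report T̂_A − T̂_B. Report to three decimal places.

T̂_A = 0.767(15.2) + 0.233(23.19) = 17.06167
T̂_B = 0.823(18.3) + 0.177(21.92) = 18.94074
T̂_A − T̂_B = -1.87907

-1.879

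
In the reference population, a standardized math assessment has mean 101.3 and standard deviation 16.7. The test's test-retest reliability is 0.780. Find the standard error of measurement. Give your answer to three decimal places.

SEM = SD · √(1 − ρ) = 16.7 × √0.220 = 16.7 × 0.4690 = 7.8330

7.833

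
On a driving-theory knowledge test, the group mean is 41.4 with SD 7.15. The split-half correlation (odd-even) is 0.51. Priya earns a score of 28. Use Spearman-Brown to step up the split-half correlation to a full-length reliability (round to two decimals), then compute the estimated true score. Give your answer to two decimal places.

Spearman-Brown: ρ = 2r/(1 + r) = 2(0.51)/(1 + 0.51) = 1.020/1.51 = 0.6755 → 0.68
T̂ = ρX + (1 − ρ)μ
  = 0.68 × 28 + 0.32 × 41.4
  = 19.04 + 13.248
  = 32.288
  ≈ 32.29

32.29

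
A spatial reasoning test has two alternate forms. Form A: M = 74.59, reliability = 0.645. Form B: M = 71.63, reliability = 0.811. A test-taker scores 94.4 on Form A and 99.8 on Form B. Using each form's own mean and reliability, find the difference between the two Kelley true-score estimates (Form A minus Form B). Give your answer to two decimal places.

-7.11

T̂_A = 0.645(94.4) + 0.355(74.59) = 87.3675
T̂_B = 0.811(99.8) + 0.189(71.63) = 94.4759
T̂_A − T̂_B = -7.1084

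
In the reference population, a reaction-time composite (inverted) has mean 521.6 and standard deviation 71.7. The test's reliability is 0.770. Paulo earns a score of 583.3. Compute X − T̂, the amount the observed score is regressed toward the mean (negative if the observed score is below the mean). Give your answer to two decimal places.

T̂ = ρX + (1 − ρ)μ
  = 0.770 × 583.3 + 0.230 × 521.6
  = 449.1410 + 119.9680
  = 569.1090
  ≈ 569.109
X − T̂ = 583.3 − 569.109 = 14.191 → 14.19

14.19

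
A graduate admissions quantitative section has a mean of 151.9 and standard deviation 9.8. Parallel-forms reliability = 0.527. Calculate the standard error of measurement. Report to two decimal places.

6.74

SEM = SD · √(1 − ρ) = 9.8 × √0.473 = 9.8 × 0.6877 = 6.740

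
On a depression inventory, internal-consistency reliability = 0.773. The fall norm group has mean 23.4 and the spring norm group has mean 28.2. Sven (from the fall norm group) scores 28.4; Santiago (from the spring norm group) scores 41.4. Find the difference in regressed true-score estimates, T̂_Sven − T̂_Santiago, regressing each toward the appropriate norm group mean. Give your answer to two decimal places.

T̂_Sven = 0.773(28.4) + 0.227(23.4) = 27.2650
T̂_Santiago = 0.773(41.4) + 0.227(28.2) = 38.4036
Difference = 27.2650 − 38.4036 = -11.1386

-11.14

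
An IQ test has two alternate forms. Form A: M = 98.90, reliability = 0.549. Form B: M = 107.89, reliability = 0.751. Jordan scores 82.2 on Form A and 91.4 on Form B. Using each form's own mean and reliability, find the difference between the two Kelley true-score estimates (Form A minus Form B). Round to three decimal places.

-5.774

T̂_A = 0.549(82.2) + 0.451(98.90) = 89.73170
T̂_B = 0.751(91.4) + 0.249(107.89) = 95.50601
T̂_A − T̂_B = -5.77431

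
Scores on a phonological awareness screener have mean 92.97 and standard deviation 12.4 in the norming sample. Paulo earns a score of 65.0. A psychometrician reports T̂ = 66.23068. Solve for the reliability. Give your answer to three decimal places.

T̂ = ρX + (1 − ρ)μ  ⇒  T̂ − μ = ρ(X − μ)
ρ = (T̂ − μ)/(X − μ) = (66.23068 − 92.97) / (65.0 − 92.97) = -26.73932 / -27.97 = 0.95600

0.956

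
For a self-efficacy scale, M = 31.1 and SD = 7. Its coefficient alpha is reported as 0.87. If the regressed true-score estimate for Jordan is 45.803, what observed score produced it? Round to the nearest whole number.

T̂ = ρX + (1 − ρ)μ  ⇒  X = (T̂ − (1 − ρ)μ) / ρ
X = (45.803 − 0.13 × 31.1) / 0.87 = (45.803 − 4.043) / 0.87 = 41.760 / 0.87 = 48.00

48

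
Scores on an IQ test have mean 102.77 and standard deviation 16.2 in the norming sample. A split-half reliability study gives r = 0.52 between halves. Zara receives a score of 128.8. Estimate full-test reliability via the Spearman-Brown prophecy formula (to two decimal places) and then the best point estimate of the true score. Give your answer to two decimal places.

Spearman-Brown: ρ = 2r/(1 + r) = 2(0.52)/(1 + 0.52) = 1.040/1.52 = 0.6842 → 0.68
Regress the observed score toward the mean by the unreliability: T̂ = 0.68·128.8 + 0.32·102.77 = 87.584 + 32.8864 = 120.470.

120.47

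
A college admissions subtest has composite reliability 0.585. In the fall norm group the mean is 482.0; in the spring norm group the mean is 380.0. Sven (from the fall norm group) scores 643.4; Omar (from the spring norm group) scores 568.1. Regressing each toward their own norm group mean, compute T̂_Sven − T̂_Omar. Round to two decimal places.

T̂_Sven = 0.585(643.4) + 0.415(482.0) = 576.4190
T̂_Omar = 0.585(568.1) + 0.415(380.0) = 490.0385
Difference = 576.4190 − 490.0385 = 86.3805

86.38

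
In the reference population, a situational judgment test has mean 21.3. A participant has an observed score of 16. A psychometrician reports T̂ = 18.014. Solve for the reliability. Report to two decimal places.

T̂ = ρX + (1 − ρ)μ  ⇒  T̂ − μ = ρ(X − μ)
ρ = (T̂ − μ)/(X − μ) = (18.014 − 21.3) / (16 − 21.3) = -3.286 / -5.3 = 0.6200

0.62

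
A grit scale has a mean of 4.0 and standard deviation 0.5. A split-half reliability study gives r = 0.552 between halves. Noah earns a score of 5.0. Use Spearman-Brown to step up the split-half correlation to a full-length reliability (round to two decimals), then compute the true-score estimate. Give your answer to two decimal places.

Spearman-Brown: ρ = 2r/(1 + r) = 2(0.552)/(1 + 0.552) = 1.1040/1.552 = 0.7113 → 0.71
T̂ = ρX + (1 − ρ)μ
  = 0.71 × 5.0 + 0.29 × 4.0
  = 3.550 + 1.160
  = 4.710
  ≈ 4.71

4.71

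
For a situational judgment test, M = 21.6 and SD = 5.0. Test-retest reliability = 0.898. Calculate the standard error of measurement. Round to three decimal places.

SEM = SD · √(1 − ρ) = 5.0 × √0.102 = 5.0 × 0.3194 = 1.5969

1.597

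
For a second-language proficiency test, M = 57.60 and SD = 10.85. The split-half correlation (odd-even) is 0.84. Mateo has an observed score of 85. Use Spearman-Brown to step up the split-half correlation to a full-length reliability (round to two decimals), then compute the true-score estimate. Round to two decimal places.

82.53

Spearman-Brown: ρ = 2r/(1 + r) = 2(0.84)/(1 + 0.84) = 1.680/1.84 = 0.9130 → 0.91
T̂ = ρX + (1 − ρ)μ
  = 0.91 × 85 + 0.09 × 57.60
  = 77.35 + 5.1840
  = 82.534
  ≈ 82.53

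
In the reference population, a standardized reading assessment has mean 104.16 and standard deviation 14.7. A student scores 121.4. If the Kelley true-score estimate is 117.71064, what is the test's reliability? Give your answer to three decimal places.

T̂ = ρX + (1 − ρ)μ  ⇒  T̂ − μ = ρ(X − μ)
ρ = (T̂ − μ)/(X − μ) = (117.71064 − 104.16) / (121.4 − 104.16) = 13.55064 / 17.24 = 0.78600

0.786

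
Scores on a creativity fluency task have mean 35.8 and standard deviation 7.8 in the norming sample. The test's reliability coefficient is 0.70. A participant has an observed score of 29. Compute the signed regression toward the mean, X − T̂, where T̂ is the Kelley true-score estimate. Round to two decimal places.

-2.04

T̂ = 0.70(29) + 0.30(35.8) = 20.30 + 10.740 = 31.0400 → 31.040
X − T̂ = 29 − 31.040 = -2.040 → -2.04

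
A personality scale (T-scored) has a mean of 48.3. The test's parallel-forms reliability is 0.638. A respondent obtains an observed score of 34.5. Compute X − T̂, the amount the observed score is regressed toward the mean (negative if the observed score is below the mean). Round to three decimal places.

-4.996

T̂ = 0.638(34.5) + 0.362(48.3) = 22.0110 + 17.4846 = 39.49560 → 39.4956
X − T̂ = 34.5 − 39.4956 = -4.9956 → -4.996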